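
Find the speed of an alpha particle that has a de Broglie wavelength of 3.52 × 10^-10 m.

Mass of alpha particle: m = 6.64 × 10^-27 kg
2.83 × 10^2 m/s

From the de Broglie relation λ = h/(mv), we solve for v:

v = h/(mλ)
v = (6.626 × 10^-34 J·s) / (6.64 × 10^-27 kg × 3.52 × 10^-10 m)
v = 2.83 × 10^2 m/s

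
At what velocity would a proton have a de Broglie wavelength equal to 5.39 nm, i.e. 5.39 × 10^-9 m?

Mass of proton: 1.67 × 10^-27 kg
7.36 × 10^1 m/s

From λ = h/(mv), solve for v:

v = h/(mλ)
v = (6.626 × 10^-34 J·s) / (1.67 × 10^-27 kg × 5.39 × 10^-9 m)
v = 7.36 × 10^1 m/s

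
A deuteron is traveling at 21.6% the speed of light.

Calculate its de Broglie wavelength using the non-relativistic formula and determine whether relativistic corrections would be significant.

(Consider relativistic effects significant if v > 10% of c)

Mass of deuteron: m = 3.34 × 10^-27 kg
Yes, relativistic corrections are needed.

Using the non-relativistic de Broglie formula λ = h/(mv):

v = 21.6% × c = 6.476 × 10^7 m/s

λ = h/(mv)
λ = (6.626 × 10^-34 J·s) / (3.34 × 10^-27 kg × 6.476 × 10^7 m/s)
λ = 3.06 × 10^-15 m

Since v = 21.6% of c > 10% of c, relativistic corrections ARE significant and the actual wavelength would differ from this non-relativistic estimate.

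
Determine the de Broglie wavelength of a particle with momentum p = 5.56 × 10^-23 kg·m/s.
1.19 × 10^-11 m

Using the de Broglie relation λ = h/p:

λ = h/p
λ = (6.626 × 10^-34 J·s) / (5.56 × 10^-23 kg·m/s)
λ = 1.19 × 10^-11 m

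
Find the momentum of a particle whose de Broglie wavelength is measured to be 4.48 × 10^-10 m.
1.48 × 10^-24 kg·m/s

From the de Broglie relation λ = h/p, we solve for p:

p = h/λ
p = (6.626 × 10^-34 J·s) / (4.48 × 10^-10 m)
p = 1.48 × 10^-24 kg·m/s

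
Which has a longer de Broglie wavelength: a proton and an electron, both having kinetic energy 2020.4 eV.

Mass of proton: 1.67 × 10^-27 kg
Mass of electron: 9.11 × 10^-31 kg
The electron has the longer wavelength.

Using λ = h/√(2mKE):

For proton: λ₁ = h/√(2m₁KE) = 6.37 × 10^-13 m
For electron: λ₂ = h/√(2m₂KE) = 2.73 × 10^-11 m

Since λ ∝ 1/√m at constant kinetic energy, the lighter particle has the longer wavelength.

The electron has the longer de Broglie wavelength.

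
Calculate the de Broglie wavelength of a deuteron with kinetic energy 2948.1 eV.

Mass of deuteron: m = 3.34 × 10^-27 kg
3.73 × 10^-13 m

Using λ = h/√(2mKE):

First convert KE to Joules: KE = 2948.1 eV = 4.723 × 10^-16 J

λ = h/√(2mKE)
λ = (6.626 × 10^-34 J·s) / √(2 × 3.34 × 10^-27 kg × 4.723 × 10^-16 J)
λ = 3.73 × 10^-13 m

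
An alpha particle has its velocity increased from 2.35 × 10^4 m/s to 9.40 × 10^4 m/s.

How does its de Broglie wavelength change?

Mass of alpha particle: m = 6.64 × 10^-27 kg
The wavelength decreases by a factor of 4.

Using λ = h/(mv):

Initial wavelength: λ₁ = h/(mv₁) = 4.25 × 10^-12 m
Final wavelength: λ₂ = h/(mv₂) = 1.06 × 10^-12 m

Since λ ∝ 1/v, when velocity increases by a factor of 4, the wavelength decreases by a factor of 4.

λ₂/λ₁ = v₁/v₂ = 1/4

The wavelength decreases by a factor of 4.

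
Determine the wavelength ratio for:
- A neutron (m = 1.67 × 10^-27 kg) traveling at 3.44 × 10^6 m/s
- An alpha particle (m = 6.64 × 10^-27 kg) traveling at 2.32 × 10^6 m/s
λ₁/λ₂ = 2.68

Using λ = h/(mv):

λ₁ = h/(m₁v₁) = 1.15 × 10^-13 m
λ₂ = h/(m₂v₂) = 4.30 × 10^-14 m

Ratio λ₁/λ₂ = (m₂v₂)/(m₁v₁)
         = (6.64 × 10^-27 kg × 2.32 × 10^6 m/s) / (1.67 × 10^-27 kg × 3.44 × 10^6 m/s)
         = 2.68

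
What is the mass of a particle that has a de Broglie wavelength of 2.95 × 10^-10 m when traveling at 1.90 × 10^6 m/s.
1.18 × 10^-30 kg

From the de Broglie relation λ = h/(mv), we solve for m:

m = h/(λv)
m = (6.626 × 10^-34 J·s) / (2.95 × 10^-10 m × 1.90 × 10^6 m/s)
m = 1.18 × 10^-30 kg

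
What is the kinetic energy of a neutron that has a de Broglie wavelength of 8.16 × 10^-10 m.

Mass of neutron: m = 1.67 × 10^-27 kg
1.97 × 10^-22 J (or 1.23 × 10^-3 eV)

From λ = h/√(2mKE), we solve for KE:

λ² = h²/(2mKE)
KE = h²/(2mλ²)
KE = (6.626 × 10^-34 J·s)² / (2 × 1.67 × 10^-27 kg × (8.16 × 10^-10 m)²)
KE = 1.97 × 10^-22 J
KE = 1.23 × 10^-3 eV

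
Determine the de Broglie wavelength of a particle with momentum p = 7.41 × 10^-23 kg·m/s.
8.94 × 10^-12 m

Using the de Broglie relation λ = h/p:

λ = h/p
λ = (6.626 × 10^-34 J·s) / (7.41 × 10^-23 kg·m/s)
λ = 8.94 × 10^-12 m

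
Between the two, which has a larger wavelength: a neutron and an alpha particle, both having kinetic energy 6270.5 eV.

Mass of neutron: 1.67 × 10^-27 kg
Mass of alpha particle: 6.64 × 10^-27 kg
The neutron has the longer wavelength.

Using λ = h/√(2mKE):

For neutron: λ₁ = h/√(2m₁KE) = 3.62 × 10^-13 m
For alpha particle: λ₂ = h/√(2m₂KE) = 1.81 × 10^-13 m

Since λ ∝ 1/√m at constant kinetic energy, the lighter particle has the longer wavelength.

The neutron has the longer de Broglie wavelength.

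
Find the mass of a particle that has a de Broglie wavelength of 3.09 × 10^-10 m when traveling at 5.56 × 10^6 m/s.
3.86 × 10^-31 kg

From the de Broglie relation λ = h/(mv), we solve for m:

m = h/(λv)
m = (6.626 × 10^-34 J·s) / (3.09 × 10^-10 m × 5.56 × 10^6 m/s)
m = 3.86 × 10^-31 kg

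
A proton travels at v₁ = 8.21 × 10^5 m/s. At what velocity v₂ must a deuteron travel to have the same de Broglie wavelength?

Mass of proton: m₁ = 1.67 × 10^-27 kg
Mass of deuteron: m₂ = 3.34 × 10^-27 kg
v₂ = 4.10 × 10^5 m/s

For equal de Broglie wavelengths: λ₁ = λ₂

h/(m₁v₁) = h/(m₂v₂)
m₁v₁ = m₂v₂
v₂ = v₁ · (m₁/m₂)

v₂ = 8.21 × 10^5 m/s × (1.67 × 10^-27 kg / 3.34 × 10^-27 kg)
v₂ = 4.10 × 10^5 m/s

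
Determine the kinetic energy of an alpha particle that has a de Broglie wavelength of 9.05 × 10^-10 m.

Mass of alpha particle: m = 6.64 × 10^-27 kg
4.04 × 10^-23 J (or 2.52 × 10^-4 eV)

From λ = h/√(2mKE), we solve for KE:

λ² = h²/(2mKE)
KE = h²/(2mλ²)
KE = (6.626 × 10^-34 J·s)² / (2 × 6.64 × 10^-27 kg × (9.05 × 10^-10 m)²)
KE = 4.04 × 10^-23 J
KE = 2.52 × 10^-4 eV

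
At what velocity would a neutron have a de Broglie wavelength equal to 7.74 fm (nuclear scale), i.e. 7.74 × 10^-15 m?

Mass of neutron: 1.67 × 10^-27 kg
5.13 × 10^7 m/s

From λ = h/(mv), solve for v:

v = h/(mλ)
v = (6.626 × 10^-34 J·s) / (1.67 × 10^-27 kg × 7.74 × 10^-15 m)
v = 5.13 × 10^7 m/s

Note: This velocity is 17.1% of the speed of light, so relativistic corrections would be needed for a more accurate calculation.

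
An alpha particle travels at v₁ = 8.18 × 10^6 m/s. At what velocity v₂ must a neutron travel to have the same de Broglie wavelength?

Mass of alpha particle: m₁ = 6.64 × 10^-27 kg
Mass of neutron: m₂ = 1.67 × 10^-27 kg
v₂ = 3.25 × 10^7 m/s

For equal de Broglie wavelengths: λ₁ = λ₂

h/(m₁v₁) = h/(m₂v₂)
m₁v₁ = m₂v₂
v₂ = v₁ · (m₁/m₂)

v₂ = 8.18 × 10^6 m/s × (6.64 × 10^-27 kg / 1.67 × 10^-27 kg)
v₂ = 3.25 × 10^7 m/s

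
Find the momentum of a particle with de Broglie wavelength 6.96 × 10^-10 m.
9.52 × 10^-25 kg·m/s

From the de Broglie relation λ = h/p, we solve for p:

p = h/λ
p = (6.626 × 10^-34 J·s) / (6.96 × 10^-10 m)
p = 9.52 × 10^-25 kg·m/s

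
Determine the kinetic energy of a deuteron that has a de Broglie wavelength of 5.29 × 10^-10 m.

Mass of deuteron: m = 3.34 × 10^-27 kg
2.35 × 10^-22 J (or 1.47 × 10^-3 eV)

From λ = h/√(2mKE), we solve for KE:

λ² = h²/(2mKE)
KE = h²/(2mλ²)
KE = (6.626 × 10^-34 J·s)² / (2 × 3.34 × 10^-27 kg × (5.29 × 10^-10 m)²)
KE = 2.35 × 10^-22 J
KE = 1.47 × 10^-3 eV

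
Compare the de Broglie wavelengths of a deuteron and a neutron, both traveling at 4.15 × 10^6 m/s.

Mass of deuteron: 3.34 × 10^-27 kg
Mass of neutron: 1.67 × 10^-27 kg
The neutron has the longer wavelength.

Using λ = h/(mv), since both particles have the same velocity, the wavelength depends only on mass.

For deuteron: λ₁ = h/(m₁v) = 4.78 × 10^-14 m
For neutron: λ₂ = h/(m₂v) = 9.56 × 10^-14 m

Since λ ∝ 1/m at constant velocity, the lighter particle has the longer wavelength.

The neutron has the longer de Broglie wavelength.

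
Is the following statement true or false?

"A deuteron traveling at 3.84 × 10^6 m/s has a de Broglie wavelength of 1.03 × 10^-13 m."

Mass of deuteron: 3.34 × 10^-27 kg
False

The claim is incorrect.

Using λ = h/(mv):
λ = (6.626 × 10^-34 J·s) / (3.34 × 10^-27 kg × 3.84 × 10^6 m/s)
λ = 5.17 × 10^-14 m

The actual wavelength differs from the claimed 1.03 × 10^-13 m.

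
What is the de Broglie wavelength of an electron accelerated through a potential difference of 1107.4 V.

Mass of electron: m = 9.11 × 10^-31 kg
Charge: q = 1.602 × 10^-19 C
3.69 × 10^-11 m

When a particle is accelerated through voltage V, it gains kinetic energy KE = qV.

The de Broglie wavelength is then λ = h/√(2mqV):

λ = h/√(2mqV)
λ = (6.626 × 10^-34 J·s) / √(2 × 9.11 × 10^-31 kg × 1.602 × 10^-19 C × 1107.4 V)
λ = 3.69 × 10^-11 m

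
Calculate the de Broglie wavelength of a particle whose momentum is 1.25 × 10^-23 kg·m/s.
5.30 × 10^-11 m

Using the de Broglie relation λ = h/p:

λ = h/p
λ = (6.626 × 10^-34 J·s) / (1.25 × 10^-23 kg·m/s)
λ = 5.30 × 10^-11 m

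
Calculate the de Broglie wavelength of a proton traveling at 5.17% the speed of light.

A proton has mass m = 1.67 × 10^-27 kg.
2.56 × 10^-14 m

Using the de Broglie relation λ = h/(mv):

v = 5.17% × c = 1.550 × 10^7 m/s

λ = h/(mv)
λ = (6.626 × 10^-34 J·s) / (1.67 × 10^-27 kg × 1.550 × 10^7 m/s)
λ = 2.56 × 10^-14 m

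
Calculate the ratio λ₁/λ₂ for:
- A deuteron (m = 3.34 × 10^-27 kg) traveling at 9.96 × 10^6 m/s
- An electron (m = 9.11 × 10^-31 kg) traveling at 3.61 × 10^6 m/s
λ₁/λ₂ = 9.89 × 10^-5

Using λ = h/(mv):

λ₁ = h/(m₁v₁) = 1.99 × 10^-14 m
λ₂ = h/(m₂v₂) = 2.01 × 10^-10 m

Ratio λ₁/λ₂ = (m₂v₂)/(m₁v₁)
         = (9.11 × 10^-31 kg × 3.61 × 10^6 m/s) / (3.34 × 10^-27 kg × 9.96 × 10^6 m/s)
         = 9.89 × 10^-5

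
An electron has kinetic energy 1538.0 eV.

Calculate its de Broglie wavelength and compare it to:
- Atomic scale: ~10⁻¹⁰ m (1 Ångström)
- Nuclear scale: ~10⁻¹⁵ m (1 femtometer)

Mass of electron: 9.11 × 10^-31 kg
λ = 3.13 × 10^-11 m, which is between nuclear and atomic scales.

Using λ = h/√(2mKE):

KE = 1538.0 eV = 2.464 × 10^-16 J

λ = h/√(2mKE)
λ = (6.626 × 10^-34 J·s) / √(2 × 9.11 × 10^-31 kg × 2.464 × 10^-16 J)
λ = 3.13 × 10^-11 m

Comparison:
- Atomic scale (10⁻¹⁰ m): λ is 0.31× this size
- Nuclear scale (10⁻¹⁵ m): λ is 3.1e+04× this size

The wavelength is between nuclear and atomic scales.

This wavelength is appropriate for probing atomic structure but too large for nuclear physics experiments.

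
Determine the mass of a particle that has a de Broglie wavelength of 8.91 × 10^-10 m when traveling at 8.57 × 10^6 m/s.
8.68 × 10^-32 kg

From the de Broglie relation λ = h/(mv), we solve for m:

m = h/(λv)
m = (6.626 × 10^-34 J·s) / (8.91 × 10^-10 m × 8.57 × 10^6 m/s)
m = 8.68 × 10^-32 kg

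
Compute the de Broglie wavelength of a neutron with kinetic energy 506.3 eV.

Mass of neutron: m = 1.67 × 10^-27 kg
1.27 × 10^-12 m

Using λ = h/√(2mKE):

First convert KE to Joules: KE = 506.3 eV = 8.112 × 10^-17 J

λ = h/√(2mKE)
λ = (6.626 × 10^-34 J·s) / √(2 × 1.67 × 10^-27 kg × 8.112 × 10^-17 J)
λ = 1.27 × 10^-12 m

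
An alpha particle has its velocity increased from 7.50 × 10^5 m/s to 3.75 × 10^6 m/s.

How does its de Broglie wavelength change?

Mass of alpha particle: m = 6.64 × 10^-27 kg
The wavelength decreases by a factor of 5.

Using λ = h/(mv):

Initial wavelength: λ₁ = h/(mv₁) = 1.33 × 10^-13 m
Final wavelength: λ₂ = h/(mv₂) = 2.66 × 10^-14 m

Since λ ∝ 1/v, when velocity increases by a factor of 5, the wavelength decreases by a factor of 5.

λ₂/λ₁ = v₁/v₂ = 1/5

The wavelength decreases by a factor of 5.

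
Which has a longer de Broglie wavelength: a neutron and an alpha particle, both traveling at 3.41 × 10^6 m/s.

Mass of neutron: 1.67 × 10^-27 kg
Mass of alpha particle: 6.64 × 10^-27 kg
The neutron has the longer wavelength.

Using λ = h/(mv), since both particles have the same velocity, the wavelength depends only on mass.

For neutron: λ₁ = h/(m₁v) = 1.16 × 10^-13 m
For alpha particle: λ₂ = h/(m₂v) = 2.93 × 10^-14 m

Since λ ∝ 1/m at constant velocity, the lighter particle has the longer wavelength.

The neutron has the longer de Broglie wavelength.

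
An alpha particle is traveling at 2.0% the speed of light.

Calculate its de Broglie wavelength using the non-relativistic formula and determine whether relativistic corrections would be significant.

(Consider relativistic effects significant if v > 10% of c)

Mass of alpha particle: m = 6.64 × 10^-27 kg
No, relativistic corrections are not needed.

Using the non-relativistic de Broglie formula λ = h/(mv):

v = 2.0% × c = 5.996 × 10^6 m/s

λ = h/(mv)
λ = (6.626 × 10^-34 J·s) / (6.64 × 10^-27 kg × 5.996 × 10^6 m/s)
λ = 1.66 × 10^-14 m

Since v = 2.0% of c < 10% of c, relativistic corrections are NOT significant and this non-relativistic result is a good approximation.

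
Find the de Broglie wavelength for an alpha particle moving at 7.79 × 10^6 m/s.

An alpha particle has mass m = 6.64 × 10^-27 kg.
1.28 × 10^-14 m

Using the de Broglie relation λ = h/(mv):

λ = h/(mv)
λ = (6.626 × 10^-34 J·s) / (6.64 × 10^-27 kg × 7.79 × 10^6 m/s)
λ = 1.28 × 10^-14 m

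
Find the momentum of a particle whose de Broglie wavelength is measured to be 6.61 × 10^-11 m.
1.00 × 10^-23 kg·m/s

From the de Broglie relation λ = h/p, we solve for p:

p = h/λ
p = (6.626 × 10^-34 J·s) / (6.61 × 10^-11 m)
p = 1.00 × 10^-23 kg·m/s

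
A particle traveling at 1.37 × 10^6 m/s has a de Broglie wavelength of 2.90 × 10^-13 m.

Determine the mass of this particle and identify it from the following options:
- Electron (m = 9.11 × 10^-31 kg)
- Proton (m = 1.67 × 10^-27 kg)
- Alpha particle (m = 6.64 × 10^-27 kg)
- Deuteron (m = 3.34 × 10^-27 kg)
The particle is a proton.

From λ = h/(mv), solve for mass:

m = h/(λv)
m = (6.626 × 10^-34 J·s) / (2.90 × 10^-13 m × 1.37 × 10^6 m/s)
m = 1.67 × 10^-27 kg

Comparing with the listed masses, this is closest to a proton.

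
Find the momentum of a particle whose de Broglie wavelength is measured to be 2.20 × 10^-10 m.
3.01 × 10^-24 kg·m/s

From the de Broglie relation λ = h/p, we solve for p:

p = h/λ
p = (6.626 × 10^-34 J·s) / (2.20 × 10^-10 m)
p = 3.01 × 10^-24 kg·m/s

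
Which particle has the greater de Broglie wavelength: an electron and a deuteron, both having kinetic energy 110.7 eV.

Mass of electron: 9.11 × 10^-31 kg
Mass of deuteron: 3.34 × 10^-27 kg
The electron has the longer wavelength.

Using λ = h/√(2mKE):

For electron: λ₁ = h/√(2m₁KE) = 1.17 × 10^-10 m
For deuteron: λ₂ = h/√(2m₂KE) = 1.93 × 10^-12 m

Since λ ∝ 1/√m at constant kinetic energy, the lighter particle has the longer wavelength.

The electron has the longer de Broglie wavelength.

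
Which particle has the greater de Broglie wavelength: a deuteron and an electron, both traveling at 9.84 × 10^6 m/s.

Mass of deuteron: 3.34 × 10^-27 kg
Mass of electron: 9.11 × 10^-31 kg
The electron has the longer wavelength.

Using λ = h/(mv), since both particles have the same velocity, the wavelength depends only on mass.

For deuteron: λ₁ = h/(m₁v) = 2.02 × 10^-14 m
For electron: λ₂ = h/(m₂v) = 7.39 × 10^-11 m

Since λ ∝ 1/m at constant velocity, the lighter particle has the longer wavelength.

The electron has the longer de Broglie wavelength.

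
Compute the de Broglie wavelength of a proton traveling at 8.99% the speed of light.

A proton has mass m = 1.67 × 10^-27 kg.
1.47 × 10^-14 m

Using the de Broglie relation λ = h/(mv):

v = 8.99% × c = 2.695 × 10^7 m/s

λ = h/(mv)
λ = (6.626 × 10^-34 J·s) / (1.67 × 10^-27 kg × 2.695 × 10^7 m/s)
λ = 1.47 × 10^-14 m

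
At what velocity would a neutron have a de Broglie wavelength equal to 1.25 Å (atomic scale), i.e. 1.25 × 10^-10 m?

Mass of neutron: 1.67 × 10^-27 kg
3.17 × 10^3 m/s

From λ = h/(mv), solve for v:

v = h/(mλ)
v = (6.626 × 10^-34 J·s) / (1.67 × 10^-27 kg × 1.25 × 10^-10 m)
v = 3.17 × 10^3 m/s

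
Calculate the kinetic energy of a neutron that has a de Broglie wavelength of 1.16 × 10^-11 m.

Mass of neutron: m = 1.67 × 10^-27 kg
9.77 × 10^-19 J (or 6.10 eV)

From λ = h/√(2mKE), we solve for KE:

λ² = h²/(2mKE)
KE = h²/(2mλ²)
KE = (6.626 × 10^-34 J·s)² / (2 × 1.67 × 10^-27 kg × (1.16 × 10^-11 m)²)
KE = 9.77 × 10^-19 J
KE = 6.10 eV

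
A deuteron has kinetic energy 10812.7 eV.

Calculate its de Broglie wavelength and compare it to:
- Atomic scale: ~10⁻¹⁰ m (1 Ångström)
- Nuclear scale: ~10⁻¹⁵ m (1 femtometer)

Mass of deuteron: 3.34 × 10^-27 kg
λ = 1.95 × 10^-13 m, which is between nuclear and atomic scales.

Using λ = h/√(2mKE):

KE = 10812.7 eV = 1.732 × 10^-15 J

λ = h/√(2mKE)
λ = (6.626 × 10^-34 J·s) / √(2 × 3.34 × 10^-27 kg × 1.732 × 10^-15 J)
λ = 1.95 × 10^-13 m

Comparison:
- Atomic scale (10⁻¹⁰ m): λ is 0.0019× this size
- Nuclear scale (10⁻¹⁵ m): λ is 1.9e+02× this size

The wavelength is between nuclear and atomic scales.

This wavelength is appropriate for probing atomic structure but too large for nuclear physics experiments.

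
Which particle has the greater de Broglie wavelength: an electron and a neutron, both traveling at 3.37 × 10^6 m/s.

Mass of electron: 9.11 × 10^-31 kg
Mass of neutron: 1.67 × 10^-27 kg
The electron has the longer wavelength.

Using λ = h/(mv), since both particles have the same velocity, the wavelength depends only on mass.

For electron: λ₁ = h/(m₁v) = 2.16 × 10^-10 m
For neutron: λ₂ = h/(m₂v) = 1.18 × 10^-13 m

Since λ ∝ 1/m at constant velocity, the lighter particle has the longer wavelength.

The electron has the longer de Broglie wavelength.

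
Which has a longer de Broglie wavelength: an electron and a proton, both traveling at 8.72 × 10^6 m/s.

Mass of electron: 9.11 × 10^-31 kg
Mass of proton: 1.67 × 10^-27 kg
The electron has the longer wavelength.

Using λ = h/(mv), since both particles have the same velocity, the wavelength depends only on mass.

For electron: λ₁ = h/(m₁v) = 8.34 × 10^-11 m
For proton: λ₂ = h/(m₂v) = 4.55 × 10^-14 m

Since λ ∝ 1/m at constant velocity, the lighter particle has the longer wavelength.

The electron has the longer de Broglie wavelength.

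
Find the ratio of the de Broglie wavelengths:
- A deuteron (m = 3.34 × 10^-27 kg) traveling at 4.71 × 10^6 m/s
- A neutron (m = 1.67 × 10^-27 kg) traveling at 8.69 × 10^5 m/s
λ₁/λ₂ = 0.0923

Using λ = h/(mv):

λ₁ = h/(m₁v₁) = 4.21 × 10^-14 m
λ₂ = h/(m₂v₂) = 4.57 × 10^-13 m

Ratio λ₁/λ₂ = (m₂v₂)/(m₁v₁)
         = (1.67 × 10^-27 kg × 8.69 × 10^5 m/s) / (3.34 × 10^-27 kg × 4.71 × 10^6 m/s)
         = 0.0923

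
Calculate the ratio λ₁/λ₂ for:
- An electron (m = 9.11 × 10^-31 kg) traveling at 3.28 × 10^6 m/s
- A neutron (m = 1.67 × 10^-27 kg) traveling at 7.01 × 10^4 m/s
λ₁/λ₂ = 39.2

Using λ = h/(mv):

λ₁ = h/(m₁v₁) = 2.22 × 10^-10 m
λ₂ = h/(m₂v₂) = 5.66 × 10^-12 m

Ratio λ₁/λ₂ = (m₂v₂)/(m₁v₁)
         = (1.67 × 10^-27 kg × 7.01 × 10^4 m/s) / (9.11 × 10^-31 kg × 3.28 × 10^6 m/s)
         = 39.2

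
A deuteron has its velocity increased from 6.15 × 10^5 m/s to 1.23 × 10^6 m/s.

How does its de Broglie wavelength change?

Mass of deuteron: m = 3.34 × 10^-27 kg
The wavelength decreases by a factor of 2.

Using λ = h/(mv):

Initial wavelength: λ₁ = h/(mv₁) = 3.23 × 10^-13 m
Final wavelength: λ₂ = h/(mv₂) = 1.61 × 10^-13 m

Since λ ∝ 1/v, when velocity increases by a factor of 2, the wavelength decreases by a factor of 2.

λ₂/λ₁ = v₁/v₂ = 1/2

The wavelength decreases by a factor of 2.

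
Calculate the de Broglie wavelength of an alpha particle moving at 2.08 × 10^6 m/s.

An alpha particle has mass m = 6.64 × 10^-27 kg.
4.80 × 10^-14 m

Using the de Broglie relation λ = h/(mv):

λ = h/(mv)
λ = (6.626 × 10^-34 J·s) / (6.64 × 10^-27 kg × 2.08 × 10^6 m/s)
λ = 4.80 × 10^-14 m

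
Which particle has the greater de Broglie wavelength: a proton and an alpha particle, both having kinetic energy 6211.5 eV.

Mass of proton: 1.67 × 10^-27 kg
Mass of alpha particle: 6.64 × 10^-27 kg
The proton has the longer wavelength.

Using λ = h/√(2mKE):

For proton: λ₁ = h/√(2m₁KE) = 3.63 × 10^-13 m
For alpha particle: λ₂ = h/√(2m₂KE) = 1.82 × 10^-13 m

Since λ ∝ 1/√m at constant kinetic energy, the lighter particle has the longer wavelength.

The proton has the longer de Broglie wavelength.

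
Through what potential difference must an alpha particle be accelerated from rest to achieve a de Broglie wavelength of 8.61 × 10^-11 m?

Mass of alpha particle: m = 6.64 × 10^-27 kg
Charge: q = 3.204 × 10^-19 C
1.39 × 10^-2 V

From λ = h/√(2mqV), we solve for V:

λ² = h²/(2mqV)
V = h²/(2mqλ²)
V = (6.626 × 10^-34 J·s)² / (2 × 6.64 × 10^-27 kg × 3.204 × 10^-19 C × (8.61 × 10^-11 m)²)
V = 1.39 × 10^-2 V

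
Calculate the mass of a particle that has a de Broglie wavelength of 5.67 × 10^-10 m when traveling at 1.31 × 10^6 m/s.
8.92 × 10^-31 kg

From the de Broglie relation λ = h/(mv), we solve for m:

m = h/(λv)
m = (6.626 × 10^-34 J·s) / (5.67 × 10^-10 m × 1.31 × 10^6 m/s)
m = 8.92 × 10^-31 kg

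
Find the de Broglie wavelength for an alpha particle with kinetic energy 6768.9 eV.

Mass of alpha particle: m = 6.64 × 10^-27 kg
1.75 × 10^-13 m

Using λ = h/√(2mKE):

First convert KE to Joules: KE = 6768.9 eV = 1.084 × 10^-15 J

λ = h/√(2mKE)
λ = (6.626 × 10^-34 J·s) / √(2 × 6.64 × 10^-27 kg × 1.084 × 10^-15 J)
λ = 1.75 × 10^-13 m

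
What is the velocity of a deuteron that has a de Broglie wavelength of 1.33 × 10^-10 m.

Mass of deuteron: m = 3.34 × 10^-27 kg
1.49 × 10^3 m/s

From the de Broglie relation λ = h/(mv), we solve for v:

v = h/(mλ)
v = (6.626 × 10^-34 J·s) / (3.34 × 10^-27 kg × 1.33 × 10^-10 m)
v = 1.49 × 10^3 m/s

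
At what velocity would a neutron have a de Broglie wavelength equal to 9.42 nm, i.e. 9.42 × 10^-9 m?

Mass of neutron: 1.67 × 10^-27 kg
4.21 × 10^1 m/s

From λ = h/(mv), solve for v:

v = h/(mλ)
v = (6.626 × 10^-34 J·s) / (1.67 × 10^-27 kg × 9.42 × 10^-9 m)
v = 4.21 × 10^1 m/s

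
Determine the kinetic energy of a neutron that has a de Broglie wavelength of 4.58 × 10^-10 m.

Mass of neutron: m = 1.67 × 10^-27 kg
6.27 × 10^-22 J (or 3.91 × 10^-3 eV)

From λ = h/√(2mKE), we solve for KE:

λ² = h²/(2mKE)
KE = h²/(2mλ²)
KE = (6.626 × 10^-34 J·s)² / (2 × 1.67 × 10^-27 kg × (4.58 × 10^-10 m)²)
KE = 6.27 × 10^-22 J
KE = 3.91 × 10^-3 eV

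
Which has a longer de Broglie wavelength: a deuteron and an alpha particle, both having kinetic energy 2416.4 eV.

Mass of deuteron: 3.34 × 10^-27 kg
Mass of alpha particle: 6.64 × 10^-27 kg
The deuteron has the longer wavelength.

Using λ = h/√(2mKE):

For deuteron: λ₁ = h/√(2m₁KE) = 4.12 × 10^-13 m
For alpha particle: λ₂ = h/√(2m₂KE) = 2.92 × 10^-13 m

Since λ ∝ 1/√m at constant kinetic energy, the lighter particle has the longer wavelength.

The deuteron has the longer de Broglie wavelength.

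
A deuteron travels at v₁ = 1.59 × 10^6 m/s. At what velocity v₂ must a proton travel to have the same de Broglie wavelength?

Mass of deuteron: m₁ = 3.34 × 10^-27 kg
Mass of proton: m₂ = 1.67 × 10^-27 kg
v₂ = 3.18 × 10^6 m/s

For equal de Broglie wavelengths: λ₁ = λ₂

h/(m₁v₁) = h/(m₂v₂)
m₁v₁ = m₂v₂
v₂ = v₁ · (m₁/m₂)

v₂ = 1.59 × 10^6 m/s × (3.34 × 10^-27 kg / 1.67 × 10^-27 kg)
v₂ = 3.18 × 10^6 m/s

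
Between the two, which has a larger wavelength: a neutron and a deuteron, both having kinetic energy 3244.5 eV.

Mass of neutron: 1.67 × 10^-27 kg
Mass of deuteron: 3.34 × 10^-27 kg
The neutron has the longer wavelength.

Using λ = h/√(2mKE):

For neutron: λ₁ = h/√(2m₁KE) = 5.03 × 10^-13 m
For deuteron: λ₂ = h/√(2m₂KE) = 3.56 × 10^-13 m

Since λ ∝ 1/√m at constant kinetic energy, the lighter particle has the longer wavelength.

The neutron has the longer de Broglie wavelength.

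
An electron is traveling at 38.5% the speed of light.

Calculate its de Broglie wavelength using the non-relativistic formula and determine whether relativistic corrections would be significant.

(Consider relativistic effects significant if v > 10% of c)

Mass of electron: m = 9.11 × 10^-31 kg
Yes, relativistic corrections are needed.

Using the non-relativistic de Broglie formula λ = h/(mv):

v = 38.5% × c = 1.154 × 10^8 m/s

λ = h/(mv)
λ = (6.626 × 10^-34 J·s) / (9.11 × 10^-31 kg × 1.154 × 10^8 m/s)
λ = 6.30 × 10^-12 m

Since v = 38.5% of c > 10% of c, relativistic corrections ARE significant and the actual wavelength would differ from this non-relativistic estimate.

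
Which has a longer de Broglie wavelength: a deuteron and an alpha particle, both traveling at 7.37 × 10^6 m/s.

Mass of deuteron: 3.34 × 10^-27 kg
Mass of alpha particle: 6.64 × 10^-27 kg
The deuteron has the longer wavelength.

Using λ = h/(mv), since both particles have the same velocity, the wavelength depends only on mass.

For deuteron: λ₁ = h/(m₁v) = 2.69 × 10^-14 m
For alpha particle: λ₂ = h/(m₂v) = 1.35 × 10^-14 m

Since λ ∝ 1/m at constant velocity, the lighter particle has the longer wavelength.

The deuteron has the longer de Broglie wavelength.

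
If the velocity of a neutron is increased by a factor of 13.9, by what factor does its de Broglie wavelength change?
The wavelength decreases by a factor of 13.9.

From λ = h/(mv), the wavelength is inversely proportional to velocity:

λ ∝ 1/v

If v → 13.9v, then λ → λ/13.9

When velocity is increased by a factor of 13.9, the wavelength decreases by a factor of 13.9.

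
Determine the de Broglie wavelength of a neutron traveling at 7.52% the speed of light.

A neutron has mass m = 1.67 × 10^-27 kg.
1.76 × 10^-14 m

Using the de Broglie relation λ = h/(mv):

v = 7.52% × c = 2.254 × 10^7 m/s

λ = h/(mv)
λ = (6.626 × 10^-34 J·s) / (1.67 × 10^-27 kg × 2.254 × 10^7 m/s)
λ = 1.76 × 10^-14 m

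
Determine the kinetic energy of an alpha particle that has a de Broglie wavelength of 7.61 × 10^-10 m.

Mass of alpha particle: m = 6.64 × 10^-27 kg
5.71 × 10^-23 J (or 3.56 × 10^-4 eV)

From λ = h/√(2mKE), we solve for KE:

λ² = h²/(2mKE)
KE = h²/(2mλ²)
KE = (6.626 × 10^-34 J·s)² / (2 × 6.64 × 10^-27 kg × (7.61 × 10^-10 m)²)
KE = 5.71 × 10^-23 J
KE = 3.56 × 10^-4 eV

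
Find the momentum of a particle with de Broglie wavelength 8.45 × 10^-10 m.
7.84 × 10^-25 kg·m/s

From the de Broglie relation λ = h/p, we solve for p:

p = h/λ
p = (6.626 × 10^-34 J·s) / (8.45 × 10^-10 m)
p = 7.84 × 10^-25 kg·m/s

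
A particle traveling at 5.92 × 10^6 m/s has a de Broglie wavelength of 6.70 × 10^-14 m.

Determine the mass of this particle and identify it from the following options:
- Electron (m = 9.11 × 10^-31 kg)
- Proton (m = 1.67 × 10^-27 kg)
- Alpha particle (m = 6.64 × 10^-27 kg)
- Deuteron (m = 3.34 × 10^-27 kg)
The particle is a proton.

From λ = h/(mv), solve for mass:

m = h/(λv)
m = (6.626 × 10^-34 J·s) / (6.70 × 10^-14 m × 5.92 × 10^6 m/s)
m = 1.67 × 10^-27 kg

Comparing with the listed masses, this is closest to a proton.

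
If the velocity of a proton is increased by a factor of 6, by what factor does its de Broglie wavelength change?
The wavelength decreases by a factor of 6.

From λ = h/(mv), the wavelength is inversely proportional to velocity:

λ ∝ 1/v

If v → 6v, then λ → λ/6

When velocity is increased by a factor of 6, the wavelength decreases by a factor of 6.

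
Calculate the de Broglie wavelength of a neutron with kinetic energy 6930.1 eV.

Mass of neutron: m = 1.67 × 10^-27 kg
3.44 × 10^-13 m

Using λ = h/√(2mKE):

First convert KE to Joules: KE = 6930.1 eV = 1.110 × 10^-15 J

λ = h/√(2mKE)
λ = (6.626 × 10^-34 J·s) / √(2 × 1.67 × 10^-27 kg × 1.110 × 10^-15 J)
λ = 3.44 × 10^-13 m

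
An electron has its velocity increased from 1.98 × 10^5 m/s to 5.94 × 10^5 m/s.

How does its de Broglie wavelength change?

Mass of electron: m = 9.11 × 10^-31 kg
The wavelength decreases by a factor of 3.

Using λ = h/(mv):

Initial wavelength: λ₁ = h/(mv₁) = 3.67 × 10^-9 m
Final wavelength: λ₂ = h/(mv₂) = 1.22 × 10^-9 m

Since λ ∝ 1/v, when velocity increases by a factor of 3, the wavelength decreases by a factor of 3.

λ₂/λ₁ = v₁/v₂ = 1/3

The wavelength decreases by a factor of 3.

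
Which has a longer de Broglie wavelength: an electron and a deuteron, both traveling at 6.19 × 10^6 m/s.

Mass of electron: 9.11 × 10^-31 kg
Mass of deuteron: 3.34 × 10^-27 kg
The electron has the longer wavelength.

Using λ = h/(mv), since both particles have the same velocity, the wavelength depends only on mass.

For electron: λ₁ = h/(m₁v) = 1.18 × 10^-10 m
For deuteron: λ₂ = h/(m₂v) = 3.20 × 10^-14 m

Since λ ∝ 1/m at constant velocity, the lighter particle has the longer wavelength.

The electron has the longer de Broglie wavelength.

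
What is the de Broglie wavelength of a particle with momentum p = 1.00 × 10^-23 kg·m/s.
6.63 × 10^-11 m

Using the de Broglie relation λ = h/p:

λ = h/p
λ = (6.626 × 10^-34 J·s) / (1.00 × 10^-23 kg·m/s)
λ = 6.63 × 10^-11 m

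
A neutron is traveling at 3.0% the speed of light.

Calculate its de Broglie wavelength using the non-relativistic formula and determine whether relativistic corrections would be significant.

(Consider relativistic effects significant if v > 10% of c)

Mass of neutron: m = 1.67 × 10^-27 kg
No, relativistic corrections are not needed.

Using the non-relativistic de Broglie formula λ = h/(mv):

v = 3.0% × c = 8.994 × 10^6 m/s

λ = h/(mv)
λ = (6.626 × 10^-34 J·s) / (1.67 × 10^-27 kg × 8.994 × 10^6 m/s)
λ = 4.41 × 10^-14 m

Since v = 3.0% of c < 10% of c, relativistic corrections are NOT significant and this non-relativistic result is a good approximation.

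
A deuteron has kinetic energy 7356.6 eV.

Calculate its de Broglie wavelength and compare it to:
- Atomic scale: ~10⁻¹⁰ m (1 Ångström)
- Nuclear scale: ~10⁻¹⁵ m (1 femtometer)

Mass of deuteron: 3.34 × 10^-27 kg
λ = 2.36 × 10^-13 m, which is between nuclear and atomic scales.

Using λ = h/√(2mKE):

KE = 7356.6 eV = 1.179 × 10^-15 J

λ = h/√(2mKE)
λ = (6.626 × 10^-34 J·s) / √(2 × 3.34 × 10^-27 kg × 1.179 × 10^-15 J)
λ = 2.36 × 10^-13 m

Comparison:
- Atomic scale (10⁻¹⁰ m): λ is 0.0024× this size
- Nuclear scale (10⁻¹⁵ m): λ is 2.4e+02× this size

The wavelength is between nuclear and atomic scales.

This wavelength is appropriate for probing atomic structure but too large for nuclear physics experiments.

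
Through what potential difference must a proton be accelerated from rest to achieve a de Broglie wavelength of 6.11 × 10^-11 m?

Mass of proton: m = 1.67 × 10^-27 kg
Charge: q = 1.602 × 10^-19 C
2.20 × 10^-1 V

From λ = h/√(2mqV), we solve for V:

λ² = h²/(2mqV)
V = h²/(2mqλ²)
V = (6.626 × 10^-34 J·s)² / (2 × 1.67 × 10^-27 kg × 1.602 × 10^-19 C × (6.11 × 10^-11 m)²)
V = 2.20 × 10^-1 V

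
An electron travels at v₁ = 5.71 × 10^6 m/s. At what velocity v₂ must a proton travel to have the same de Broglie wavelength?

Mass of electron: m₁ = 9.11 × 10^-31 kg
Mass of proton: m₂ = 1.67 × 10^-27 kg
v₂ = 3.11 × 10^3 m/s

For equal de Broglie wavelengths: λ₁ = λ₂

h/(m₁v₁) = h/(m₂v₂)
m₁v₁ = m₂v₂
v₂ = v₁ · (m₁/m₂)

v₂ = 5.71 × 10^6 m/s × (9.11 × 10^-31 kg / 1.67 × 10^-27 kg)
v₂ = 3.11 × 10^3 m/s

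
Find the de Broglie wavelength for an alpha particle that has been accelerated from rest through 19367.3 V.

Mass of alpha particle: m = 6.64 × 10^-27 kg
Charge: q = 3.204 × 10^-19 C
7.30 × 10^-14 m

When a particle is accelerated through voltage V, it gains kinetic energy KE = qV.

The de Broglie wavelength is then λ = h/√(2mqV):

λ = h/√(2mqV)
λ = (6.626 × 10^-34 J·s) / √(2 × 6.64 × 10^-27 kg × 3.204 × 10^-19 C × 19367.3 V)
λ = 7.30 × 10^-14 m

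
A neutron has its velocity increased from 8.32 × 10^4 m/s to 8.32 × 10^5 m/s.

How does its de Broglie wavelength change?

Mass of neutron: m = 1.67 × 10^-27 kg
The wavelength decreases by a factor of 10.

Using λ = h/(mv):

Initial wavelength: λ₁ = h/(mv₁) = 4.77 × 10^-12 m
Final wavelength: λ₂ = h/(mv₂) = 4.77 × 10^-13 m

Since λ ∝ 1/v, when velocity increases by a factor of 10, the wavelength decreases by a factor of 10.

λ₂/λ₁ = v₁/v₂ = 1/10

The wavelength decreases by a factor of 10.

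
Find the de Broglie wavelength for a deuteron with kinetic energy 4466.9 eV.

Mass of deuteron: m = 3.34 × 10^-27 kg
3.03 × 10^-13 m

Using λ = h/√(2mKE):

First convert KE to Joules: KE = 4466.9 eV = 7.157 × 10^-16 J

λ = h/√(2mKE)
λ = (6.626 × 10^-34 J·s) / √(2 × 3.34 × 10^-27 kg × 7.157 × 10^-16 J)
λ = 3.03 × 10^-13 m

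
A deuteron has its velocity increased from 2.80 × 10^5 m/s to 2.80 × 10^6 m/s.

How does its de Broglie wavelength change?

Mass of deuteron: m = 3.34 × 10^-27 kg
The wavelength decreases by a factor of 10.

Using λ = h/(mv):

Initial wavelength: λ₁ = h/(mv₁) = 7.09 × 10^-13 m
Final wavelength: λ₂ = h/(mv₂) = 7.09 × 10^-14 m

Since λ ∝ 1/v, when velocity increases by a factor of 10, the wavelength decreases by a factor of 10.

λ₂/λ₁ = v₁/v₂ = 1/10

The wavelength decreases by a factor of 10.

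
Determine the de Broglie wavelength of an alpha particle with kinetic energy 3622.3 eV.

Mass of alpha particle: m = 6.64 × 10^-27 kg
2.39 × 10^-13 m

Using λ = h/√(2mKE):

First convert KE to Joules: KE = 3622.3 eV = 5.804 × 10^-16 J

λ = h/√(2mKE)
λ = (6.626 × 10^-34 J·s) / √(2 × 6.64 × 10^-27 kg × 5.804 × 10^-16 J)
λ = 2.39 × 10^-13 m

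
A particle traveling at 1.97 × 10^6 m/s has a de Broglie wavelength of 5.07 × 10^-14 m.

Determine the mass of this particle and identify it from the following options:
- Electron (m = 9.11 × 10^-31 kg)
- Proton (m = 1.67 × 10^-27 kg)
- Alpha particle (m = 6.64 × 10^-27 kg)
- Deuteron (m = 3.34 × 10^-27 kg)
The particle is an alpha particle.

From λ = h/(mv), solve for mass:

m = h/(λv)
m = (6.626 × 10^-34 J·s) / (5.07 × 10^-14 m × 1.97 × 10^6 m/s)
m = 6.63 × 10^-27 kg

Comparing with the listed masses, this is closest to an alpha particle.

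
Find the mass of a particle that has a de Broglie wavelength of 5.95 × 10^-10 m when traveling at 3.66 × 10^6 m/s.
3.04 × 10^-31 kg

From the de Broglie relation λ = h/(mv), we solve for m:

m = h/(λv)
m = (6.626 × 10^-34 J·s) / (5.95 × 10^-10 m × 3.66 × 10^6 m/s)
m = 3.04 × 10^-31 kg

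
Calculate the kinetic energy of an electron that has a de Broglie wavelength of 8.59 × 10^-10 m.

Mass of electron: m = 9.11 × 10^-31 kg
3.27 × 10^-19 J (or 2.04 eV)

From λ = h/√(2mKE), we solve for KE:

λ² = h²/(2mKE)
KE = h²/(2mλ²)
KE = (6.626 × 10^-34 J·s)² / (2 × 9.11 × 10^-31 kg × (8.59 × 10^-10 m)²)
KE = 3.27 × 10^-19 J
KE = 2.04 eV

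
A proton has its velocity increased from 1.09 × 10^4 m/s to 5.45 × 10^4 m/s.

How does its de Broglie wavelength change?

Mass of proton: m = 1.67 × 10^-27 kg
The wavelength decreases by a factor of 5.

Using λ = h/(mv):

Initial wavelength: λ₁ = h/(mv₁) = 3.64 × 10^-11 m
Final wavelength: λ₂ = h/(mv₂) = 7.28 × 10^-12 m

Since λ ∝ 1/v, when velocity increases by a factor of 5, the wavelength decreases by a factor of 5.

λ₂/λ₁ = v₁/v₂ = 1/5

The wavelength decreases by a factor of 5.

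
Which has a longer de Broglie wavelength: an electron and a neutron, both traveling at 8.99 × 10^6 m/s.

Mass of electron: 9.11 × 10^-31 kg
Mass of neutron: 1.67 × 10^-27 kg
The electron has the longer wavelength.

Using λ = h/(mv), since both particles have the same velocity, the wavelength depends only on mass.

For electron: λ₁ = h/(m₁v) = 8.09 × 10^-11 m
For neutron: λ₂ = h/(m₂v) = 4.41 × 10^-14 m

Since λ ∝ 1/m at constant velocity, the lighter particle has the longer wavelength.

The electron has the longer de Broglie wavelength.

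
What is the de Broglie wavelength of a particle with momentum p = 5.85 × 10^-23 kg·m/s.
1.13 × 10^-11 m

Using the de Broglie relation λ = h/p:

λ = h/p
λ = (6.626 × 10^-34 J·s) / (5.85 × 10^-23 kg·m/s)
λ = 1.13 × 10^-11 m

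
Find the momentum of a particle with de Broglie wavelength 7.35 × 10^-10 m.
9.01 × 10^-25 kg·m/s

From the de Broglie relation λ = h/p, we solve for p:

p = h/λ
p = (6.626 × 10^-34 J·s) / (7.35 × 10^-10 m)
p = 9.01 × 10^-25 kg·m/s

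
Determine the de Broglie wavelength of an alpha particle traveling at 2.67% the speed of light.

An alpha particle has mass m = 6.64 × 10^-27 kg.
1.25 × 10^-14 m

Using the de Broglie relation λ = h/(mv):

v = 2.67% × c = 8.004 × 10^6 m/s

λ = h/(mv)
λ = (6.626 × 10^-34 J·s) / (6.64 × 10^-27 kg × 8.004 × 10^6 m/s)
λ = 1.25 × 10^-14 m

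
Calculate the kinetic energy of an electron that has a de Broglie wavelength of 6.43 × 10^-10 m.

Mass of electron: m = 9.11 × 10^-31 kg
5.83 × 10^-19 J (or 3.64 eV)

From λ = h/√(2mKE), we solve for KE:

λ² = h²/(2mKE)
KE = h²/(2mλ²)
KE = (6.626 × 10^-34 J·s)² / (2 × 9.11 × 10^-31 kg × (6.43 × 10^-10 m)²)
KE = 5.83 × 10^-19 J
KE = 3.64 eV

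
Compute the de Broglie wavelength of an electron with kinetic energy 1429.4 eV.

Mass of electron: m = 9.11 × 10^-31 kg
3.24 × 10^-11 m

Using λ = h/√(2mKE):

First convert KE to Joules: KE = 1429.4 eV = 2.290 × 10^-16 J

λ = h/√(2mKE)
λ = (6.626 × 10^-34 J·s) / √(2 × 9.11 × 10^-31 kg × 2.290 × 10^-16 J)
λ = 3.24 × 10^-11 m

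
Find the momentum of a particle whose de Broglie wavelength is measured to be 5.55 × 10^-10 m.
1.19 × 10^-24 kg·m/s

From the de Broglie relation λ = h/p, we solve for p:

p = h/λ
p = (6.626 × 10^-34 J·s) / (5.55 × 10^-10 m)
p = 1.19 × 10^-24 kg·m/s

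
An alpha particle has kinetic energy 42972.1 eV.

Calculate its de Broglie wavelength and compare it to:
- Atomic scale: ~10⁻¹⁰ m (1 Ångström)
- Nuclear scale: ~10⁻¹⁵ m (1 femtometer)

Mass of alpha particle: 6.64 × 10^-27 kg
λ = 6.93 × 10^-14 m, which is between nuclear and atomic scales.

Using λ = h/√(2mKE):

KE = 42972.1 eV = 6.885 × 10^-15 J

λ = h/√(2mKE)
λ = (6.626 × 10^-34 J·s) / √(2 × 6.64 × 10^-27 kg × 6.885 × 10^-15 J)
λ = 6.93 × 10^-14 m

Comparison:
- Atomic scale (10⁻¹⁰ m): λ is 0.00069× this size
- Nuclear scale (10⁻¹⁵ m): λ is 69× this size

The wavelength is between nuclear and atomic scales.

This wavelength is appropriate for probing atomic structure but too large for nuclear physics experiments.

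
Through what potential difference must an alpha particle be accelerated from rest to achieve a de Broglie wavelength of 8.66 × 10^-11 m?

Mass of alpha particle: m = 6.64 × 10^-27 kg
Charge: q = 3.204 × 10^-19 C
1.38 × 10^-2 V

From λ = h/√(2mqV), we solve for V:

λ² = h²/(2mqV)
V = h²/(2mqλ²)
V = (6.626 × 10^-34 J·s)² / (2 × 6.64 × 10^-27 kg × 3.204 × 10^-19 C × (8.66 × 10^-11 m)²)
V = 1.38 × 10^-2 V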